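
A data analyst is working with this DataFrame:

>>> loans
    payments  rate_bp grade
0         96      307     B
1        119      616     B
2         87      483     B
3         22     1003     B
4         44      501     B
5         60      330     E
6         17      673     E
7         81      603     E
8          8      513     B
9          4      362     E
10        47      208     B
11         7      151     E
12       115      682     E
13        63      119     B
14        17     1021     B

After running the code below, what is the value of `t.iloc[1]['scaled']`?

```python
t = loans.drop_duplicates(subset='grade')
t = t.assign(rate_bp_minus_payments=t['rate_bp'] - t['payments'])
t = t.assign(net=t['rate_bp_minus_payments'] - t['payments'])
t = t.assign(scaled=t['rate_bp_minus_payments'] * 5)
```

1350

drop duplicate grade (keep=first):
   payments  rate_bp grade
0        96      307     B
5        60      330     E
add column rate_bp_minus_payments = t['rate_bp'] - t['payments']:
   payments  rate_bp grade  rate_bp_minus_payments
0        96      307     B                     211
5        60      330     E                     270
add column net = t['rate_bp_minus_payments'] - t['payments']:
   payments  rate_bp grade  rate_bp_minus_payments  net
0        96      307     B                     211  115
5        60      330     E                     270  210
add column scaled = t['rate_bp_minus_payments'] * 5:
   payments  rate_bp grade  rate_bp_minus_payments  net  scaled
0        96      307     B                     211  115    1055
5        60      330     E                     270  210    1350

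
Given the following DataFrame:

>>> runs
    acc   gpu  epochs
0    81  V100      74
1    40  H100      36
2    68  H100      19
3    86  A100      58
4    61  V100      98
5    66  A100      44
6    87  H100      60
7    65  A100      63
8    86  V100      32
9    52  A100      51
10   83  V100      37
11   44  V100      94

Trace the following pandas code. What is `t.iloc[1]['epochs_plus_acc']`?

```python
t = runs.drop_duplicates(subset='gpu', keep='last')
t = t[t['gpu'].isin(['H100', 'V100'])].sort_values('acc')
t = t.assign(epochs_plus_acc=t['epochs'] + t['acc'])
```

drop duplicate gpu (keep=last):
    acc   gpu  epochs
6    87  H100      60
9    52  A100      51
11   44  V100      94
filter rows where gpu in ['H100', 'V100']:
    acc   gpu  epochs
6    87  H100      60
11   44  V100      94
sort by acc:
    acc   gpu  epochs
11   44  V100      94
6    87  H100      60
add column epochs_plus_acc = t['epochs'] + t['acc']:
    acc   gpu  epochs  epochs_plus_acc
11   44  V100      94              138
6    87  H100      60              147
Then the value at position 1, column 'epochs_plus_acc': 147

147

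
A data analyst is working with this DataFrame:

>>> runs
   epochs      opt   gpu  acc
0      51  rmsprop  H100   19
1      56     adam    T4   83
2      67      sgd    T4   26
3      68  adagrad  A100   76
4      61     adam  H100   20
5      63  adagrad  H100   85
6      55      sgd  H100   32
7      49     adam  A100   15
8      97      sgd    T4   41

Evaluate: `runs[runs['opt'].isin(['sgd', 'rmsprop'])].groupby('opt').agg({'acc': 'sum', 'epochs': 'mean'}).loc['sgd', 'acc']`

99

filter rows where opt in ['sgd', 'rmsprop']:
   epochs      opt   gpu  acc
0      51  rmsprop  H100   19
2      67      sgd    T4   26
6      55      sgd  H100   32
8      97      sgd    T4   41
group by opt: sum(acc), mean(epochs):
         acc  epochs
opt                 
rmsprop   19    51.0
sgd       99    73.0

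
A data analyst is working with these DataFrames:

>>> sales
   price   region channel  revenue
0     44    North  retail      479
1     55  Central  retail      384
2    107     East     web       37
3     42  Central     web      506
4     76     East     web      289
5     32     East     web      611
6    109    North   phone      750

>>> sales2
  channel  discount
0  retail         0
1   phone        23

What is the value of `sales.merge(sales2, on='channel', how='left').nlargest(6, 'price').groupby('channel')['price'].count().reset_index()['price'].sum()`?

merge on 'channel' (how='left') → 7 rows:
   price   region channel  revenue  discount
0     44    North  retail      479       0.0
1     55  Central  retail      384       0.0
2    107     East     web       37       NaN
3     42  Central     web      506       NaN
4     76     East     web      289       NaN
5     32     East     web      611       NaN
6    109    North   phone      750      23.0
take 6 rows with largest price:
   price   region channel  revenue  discount
6    109    North   phone      750      23.0
2    107     East     web       37       NaN
4     76     East     web      289       NaN
1     55  Central  retail      384       0.0
0     44    North  retail      479       0.0
3     42  Central     web      506       NaN
group by channel, count of price:
channel
phone     1
retail    2
web       3
Name: price, dtype: int64
reset_index():
  channel  price
0   phone      1
1  retail      2
2     web      3
So sum() = 6.

6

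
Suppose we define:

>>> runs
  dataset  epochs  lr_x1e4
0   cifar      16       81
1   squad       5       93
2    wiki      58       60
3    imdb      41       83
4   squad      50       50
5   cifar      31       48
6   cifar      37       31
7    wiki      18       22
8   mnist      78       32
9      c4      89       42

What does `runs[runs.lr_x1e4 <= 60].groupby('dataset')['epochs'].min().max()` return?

89

filter rows where lr_x1e4 <= 60:
  dataset  epochs  lr_x1e4
2    wiki      58       60
4   squad      50       50
5   cifar      31       48
6   cifar      37       31
7    wiki      18       22
8   mnist      78       32
9      c4      89       42
group by dataset, min of epochs:
dataset
c4       89
cifar    31
mnist    78
squad    50
wiki     18
Name: epochs, dtype: int64
Taking the max of the resulting series gives 89.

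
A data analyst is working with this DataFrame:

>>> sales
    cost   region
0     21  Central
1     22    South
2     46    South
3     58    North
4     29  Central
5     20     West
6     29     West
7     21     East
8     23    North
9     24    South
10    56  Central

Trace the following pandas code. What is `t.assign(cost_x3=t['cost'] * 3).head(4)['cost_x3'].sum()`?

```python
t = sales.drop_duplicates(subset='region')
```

363

drop duplicate region (keep=first):
   cost   region
0    21  Central
1    22    South
3    58    North
5    20     West
7    21     East
add column cost_x3 = t['cost'] * 3:
   cost   region  cost_x3
0    21  Central       63
1    22    South       66
3    58    North      174
5    20     West       60
7    21     East       63
take first 4 rows:
   cost   region  cost_x3
0    21  Central       63
1    22    South       66
3    58    North      174
5    20     West       60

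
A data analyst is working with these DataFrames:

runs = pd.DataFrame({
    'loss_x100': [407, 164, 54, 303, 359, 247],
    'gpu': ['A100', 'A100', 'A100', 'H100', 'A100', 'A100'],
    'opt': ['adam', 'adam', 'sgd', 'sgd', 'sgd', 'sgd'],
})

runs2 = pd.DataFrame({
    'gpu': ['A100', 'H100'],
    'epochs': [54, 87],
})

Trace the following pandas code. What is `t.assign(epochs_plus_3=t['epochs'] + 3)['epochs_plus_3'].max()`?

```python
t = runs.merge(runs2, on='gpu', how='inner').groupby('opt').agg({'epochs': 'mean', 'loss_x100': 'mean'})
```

merge on 'gpu' (how='inner') → 6 rows:
   loss_x100   gpu   opt  epochs
0        407  A100  adam      54
1        164  A100  adam      54
2         54  A100   sgd      54
3        303  H100   sgd      87
4        359  A100   sgd      54
5        247  A100   sgd      54
group by opt: mean(epochs), mean(loss_x100):
      epochs  loss_x100
opt                    
adam   54.00     285.50
sgd    62.25     240.75
add column epochs_plus_3 = t['epochs'] + 3:
      epochs  loss_x100  epochs_plus_3
opt                                   
adam   54.00     285.50          57.00
sgd    62.25     240.75          65.25

65.25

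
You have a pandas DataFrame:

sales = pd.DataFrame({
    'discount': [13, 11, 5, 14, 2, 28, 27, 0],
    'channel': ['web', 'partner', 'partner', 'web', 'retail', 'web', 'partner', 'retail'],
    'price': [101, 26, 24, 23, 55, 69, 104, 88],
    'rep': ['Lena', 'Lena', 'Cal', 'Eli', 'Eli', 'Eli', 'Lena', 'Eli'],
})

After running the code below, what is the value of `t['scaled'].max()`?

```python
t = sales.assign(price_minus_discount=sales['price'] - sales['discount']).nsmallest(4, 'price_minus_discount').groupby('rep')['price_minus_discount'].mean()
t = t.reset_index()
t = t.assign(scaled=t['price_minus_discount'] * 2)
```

50.0

add column price_minus_discount = sales['price'] - sales['discount']:
   discount  channel  price   rep  price_minus_discount
0        13      web    101  Lena                    88
1        11  partner     26  Lena                    15
2         5  partner     24   Cal                    19
3        14      web     23   Eli                     9
4         2   retail     55   Eli                    53
5        28      web     69   Eli                    41
6        27  partner    104  Lena                    77
7         0   retail     88   Eli                    88
take 4 rows with smallest price_minus_discount:
   discount  channel  price   rep  price_minus_discount
3        14      web     23   Eli                     9
1        11  partner     26  Lena                    15
2         5  partner     24   Cal                    19
5        28      web     69   Eli                    41
group by rep, mean of price_minus_discount:
rep
Cal     19.0
Eli     25.0
Lena    15.0
Name: price_minus_discount, dtype: float64
reset_index():
    rep  price_minus_discount
0   Cal                  19.0
1   Eli                  25.0
2  Lena                  15.0
add column scaled = t['price_minus_discount'] * 2:
    rep  price_minus_discount  scaled
0   Cal                  19.0    38.0
1   Eli                  25.0    50.0
2  Lena                  15.0    30.0
Reading off the max of column 'scaled', we get 50.0.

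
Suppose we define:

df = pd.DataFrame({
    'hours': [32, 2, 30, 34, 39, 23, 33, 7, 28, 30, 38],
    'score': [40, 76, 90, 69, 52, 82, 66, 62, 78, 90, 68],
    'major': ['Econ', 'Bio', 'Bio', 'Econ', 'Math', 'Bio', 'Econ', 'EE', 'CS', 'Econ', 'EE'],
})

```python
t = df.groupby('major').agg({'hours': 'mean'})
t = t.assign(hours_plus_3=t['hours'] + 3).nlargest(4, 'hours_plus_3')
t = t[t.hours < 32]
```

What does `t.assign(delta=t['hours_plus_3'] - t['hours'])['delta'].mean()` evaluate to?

group by major, mean of hours:
           hours
major           
Bio    18.333333
CS     28.000000
EE     22.500000
Econ   32.250000
Math   39.000000
add column hours_plus_3 = t['hours'] + 3:
           hours  hours_plus_3
major                         
Bio    18.333333     21.333333
CS     28.000000     31.000000
EE     22.500000     25.500000
Econ   32.250000     35.250000
Math   39.000000     42.000000
take 4 rows with largest hours_plus_3:
       hours  hours_plus_3
major                     
Math   39.00         42.00
Econ   32.25         35.25
CS     28.00         31.00
EE     22.50         25.50
filter rows where hours < 32:
       hours  hours_plus_3
major                     
CS      28.0          31.0
EE      22.5          25.5
add column delta = t['hours_plus_3'] - t['hours']:
       hours  hours_plus_3  delta
major                            
CS      28.0          31.0    3.0
EE      22.5          25.5    3.0

3.0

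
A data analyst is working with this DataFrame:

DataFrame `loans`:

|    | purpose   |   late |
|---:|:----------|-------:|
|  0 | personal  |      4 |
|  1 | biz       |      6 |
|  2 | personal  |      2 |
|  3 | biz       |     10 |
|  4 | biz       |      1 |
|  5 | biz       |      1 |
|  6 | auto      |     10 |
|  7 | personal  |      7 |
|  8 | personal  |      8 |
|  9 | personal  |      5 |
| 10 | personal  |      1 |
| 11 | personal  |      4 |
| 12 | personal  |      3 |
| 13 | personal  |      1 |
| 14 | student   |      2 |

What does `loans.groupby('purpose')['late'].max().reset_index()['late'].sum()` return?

group by purpose, max of late:
purpose
auto        10
biz         10
personal     8
student      2
Name: late, dtype: int64
reset_index():
    purpose  late
0      auto    10
1       biz    10
2  personal     8
3   student     2
Finally, sum of column 'late' = 30.

30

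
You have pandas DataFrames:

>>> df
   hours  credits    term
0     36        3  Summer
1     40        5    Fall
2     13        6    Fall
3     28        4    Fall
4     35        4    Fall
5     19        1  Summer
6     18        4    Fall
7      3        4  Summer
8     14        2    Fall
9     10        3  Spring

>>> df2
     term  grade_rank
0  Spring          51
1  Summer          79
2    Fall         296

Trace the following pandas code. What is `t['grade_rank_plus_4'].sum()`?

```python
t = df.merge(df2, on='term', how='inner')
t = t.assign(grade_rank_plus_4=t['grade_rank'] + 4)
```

merge on 'term' (how='inner') → 10 rows:
   hours  credits    term  grade_rank
0     36        3  Summer          79
1     40        5    Fall         296
2     13        6    Fall         296
3     28        4    Fall         296
4     35        4    Fall         296
5     19        1  Summer          79
6     18        4    Fall         296
7      3        4  Summer          79
8     14        2    Fall         296
9     10        3  Spring          51
add column grade_rank_plus_4 = t['grade_rank'] + 4:
   hours  credits    term  grade_rank  grade_rank_plus_4
0     36        3  Summer          79                 83
1     40        5    Fall         296                300
2     13        6    Fall         296                300
3     28        4    Fall         296                300
4     35        4    Fall         296                300
5     19        1  Summer          79                 83
6     18        4    Fall         296                300
7      3        4  Summer          79                 83
8     14        2    Fall         296                300
9     10        3  Spring          51                 55
Reading off the sum of column 'grade_rank_plus_4', we get 2104.

2104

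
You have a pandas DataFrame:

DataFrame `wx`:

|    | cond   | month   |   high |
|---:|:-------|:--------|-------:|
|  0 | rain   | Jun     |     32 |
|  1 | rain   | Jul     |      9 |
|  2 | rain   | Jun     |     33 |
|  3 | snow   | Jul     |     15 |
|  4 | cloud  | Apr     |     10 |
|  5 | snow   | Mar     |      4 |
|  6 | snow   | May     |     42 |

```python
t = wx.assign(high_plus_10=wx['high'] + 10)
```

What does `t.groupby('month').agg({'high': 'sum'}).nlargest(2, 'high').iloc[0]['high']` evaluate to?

add column high_plus_10 = wx['high'] + 10:
    cond month  high  high_plus_10
0   rain   Jun    32            42
1   rain   Jul     9            19
2   rain   Jun    33            43
3   snow   Jul    15            25
4  cloud   Apr    10            20
5   snow   Mar     4            14
6   snow   May    42            52
group by month, sum of high:
       high
month      
Apr      10
Jul      24
Jun      65
Mar       4
May      42
take 2 rows with largest high:
       high
month      
Jun      65
May      42

65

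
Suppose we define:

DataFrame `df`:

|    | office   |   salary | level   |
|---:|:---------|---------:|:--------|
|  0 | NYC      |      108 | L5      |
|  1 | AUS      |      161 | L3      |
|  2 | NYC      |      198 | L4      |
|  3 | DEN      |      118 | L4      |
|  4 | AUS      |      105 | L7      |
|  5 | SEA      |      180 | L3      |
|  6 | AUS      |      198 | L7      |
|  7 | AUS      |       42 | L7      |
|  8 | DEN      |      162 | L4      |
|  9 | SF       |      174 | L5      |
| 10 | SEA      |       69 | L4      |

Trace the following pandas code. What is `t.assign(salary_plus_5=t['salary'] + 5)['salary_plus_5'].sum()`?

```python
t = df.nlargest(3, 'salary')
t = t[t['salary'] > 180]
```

406

take 3 rows with largest salary:
  office  salary level
2    NYC     198    L4
6    AUS     198    L7
5    SEA     180    L3
filter rows where salary > 180:
  office  salary level
2    NYC     198    L4
6    AUS     198    L7
add column salary_plus_5 = t['salary'] + 5:
  office  salary level  salary_plus_5
2    NYC     198    L4            203
6    AUS     198    L7            203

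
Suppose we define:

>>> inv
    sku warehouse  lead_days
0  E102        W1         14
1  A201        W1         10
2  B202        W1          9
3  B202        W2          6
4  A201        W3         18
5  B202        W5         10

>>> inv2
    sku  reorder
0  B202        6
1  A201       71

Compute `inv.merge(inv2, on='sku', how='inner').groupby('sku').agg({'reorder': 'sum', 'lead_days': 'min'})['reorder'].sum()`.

merge on 'sku' (how='inner') → 5 rows:
    sku warehouse  lead_days  reorder
0  A201        W1         10       71
1  B202        W1          9        6
2  B202        W2          6        6
3  A201        W3         18       71
4  B202        W5         10        6
group by sku: sum(reorder), min(lead_days):
      reorder  lead_days
sku                     
A201      142         10
B202       18          6

160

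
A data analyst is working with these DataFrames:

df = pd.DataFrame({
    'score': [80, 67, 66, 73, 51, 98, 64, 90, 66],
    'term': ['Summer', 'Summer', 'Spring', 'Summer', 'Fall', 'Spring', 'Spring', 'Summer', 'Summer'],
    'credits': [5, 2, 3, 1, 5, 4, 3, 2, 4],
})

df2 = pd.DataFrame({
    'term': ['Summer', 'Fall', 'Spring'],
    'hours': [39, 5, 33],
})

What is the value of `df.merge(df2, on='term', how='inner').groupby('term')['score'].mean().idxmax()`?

Spring

merge on 'term' (how='inner') → 9 rows:
   score    term  credits  hours
0     80  Summer        5     39
1     67  Summer        2     39
2     66  Spring        3     33
3     73  Summer        1     39
4     51    Fall        5      5
5     98  Spring        4     33
6     64  Spring        3     33
7     90  Summer        2     39
8     66  Summer        4     39
group by term, mean of score:
term
Fall      51.0
Spring    76.0
Summer    75.2
Name: score, dtype: float64
Reading off the label with the largest value, we get Spring.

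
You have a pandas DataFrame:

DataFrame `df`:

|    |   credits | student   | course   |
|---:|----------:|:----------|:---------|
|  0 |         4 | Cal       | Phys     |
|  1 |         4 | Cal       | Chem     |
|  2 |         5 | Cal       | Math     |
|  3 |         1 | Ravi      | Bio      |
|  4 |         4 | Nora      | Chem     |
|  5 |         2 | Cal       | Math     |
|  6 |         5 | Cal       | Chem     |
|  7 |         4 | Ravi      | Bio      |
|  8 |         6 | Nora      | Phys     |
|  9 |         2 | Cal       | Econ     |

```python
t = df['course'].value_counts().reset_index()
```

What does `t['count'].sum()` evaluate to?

10

value_counts of course:
course
Chem    3
Phys    2
Math    2
Bio     2
Econ    1
Name: count, dtype: int64
reset_index():
  course  count
0   Chem      3
1   Phys      2
2   Math      2
3    Bio      2
4   Econ      1
Taking the sum of column 'count' gives 10.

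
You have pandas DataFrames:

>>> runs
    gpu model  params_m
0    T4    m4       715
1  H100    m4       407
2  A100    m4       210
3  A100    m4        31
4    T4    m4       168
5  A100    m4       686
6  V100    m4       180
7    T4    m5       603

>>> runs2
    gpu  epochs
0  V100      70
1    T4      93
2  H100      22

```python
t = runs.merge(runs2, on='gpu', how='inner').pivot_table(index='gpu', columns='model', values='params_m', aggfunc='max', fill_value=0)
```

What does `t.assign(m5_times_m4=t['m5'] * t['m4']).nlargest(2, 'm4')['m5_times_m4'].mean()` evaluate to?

merge on 'gpu' (how='inner') → 5 rows:
    gpu model  params_m  epochs
0    T4    m4       715      93
1  H100    m4       407      22
2    T4    m4       168      93
3  V100    m4       180      70
4    T4    m5       603      93
pivot: rows=gpu, cols=model, max(params_m):
model   m4   m5
gpu            
H100   407    0
T4     715  603
V100   180    0
add column m5_times_m4 = t['m5'] * t['m4']:
model   m4   m5  m5_times_m4
gpu                         
H100   407    0            0
T4     715  603       431145
V100   180    0            0
take 2 rows with largest m4:
model   m4   m5  m5_times_m4
gpu                         
T4     715  603       431145
H100   407    0            0
Then the mean of column 'm5_times_m4': 215572.5

215572.5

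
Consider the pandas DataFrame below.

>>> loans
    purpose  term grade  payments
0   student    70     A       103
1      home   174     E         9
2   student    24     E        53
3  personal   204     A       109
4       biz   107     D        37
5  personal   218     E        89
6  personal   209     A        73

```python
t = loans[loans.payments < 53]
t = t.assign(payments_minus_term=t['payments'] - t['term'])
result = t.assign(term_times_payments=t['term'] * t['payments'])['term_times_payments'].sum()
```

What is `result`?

5525

filter rows where payments < 53:
  purpose  term grade  payments
1    home   174     E         9
4     biz   107     D        37
add column payments_minus_term = t['payments'] - t['term']:
  purpose  term grade  payments  payments_minus_term
1    home   174     E         9                 -165
4     biz   107     D        37                  -70
add column term_times_payments = t['term'] * t['payments']:
  purpose  term grade  payments  payments_minus_term  term_times_payments
1    home   174     E         9                 -165                 1566
4     biz   107     D        37                  -70                 3959
Hence 5525.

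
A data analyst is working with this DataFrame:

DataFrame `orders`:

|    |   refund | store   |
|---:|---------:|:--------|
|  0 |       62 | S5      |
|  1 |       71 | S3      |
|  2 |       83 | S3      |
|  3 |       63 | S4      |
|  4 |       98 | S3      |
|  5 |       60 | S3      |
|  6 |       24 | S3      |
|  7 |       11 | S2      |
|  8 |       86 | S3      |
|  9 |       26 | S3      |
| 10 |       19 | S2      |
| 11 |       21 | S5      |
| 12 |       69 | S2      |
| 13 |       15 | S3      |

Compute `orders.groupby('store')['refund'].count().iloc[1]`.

group by store, count of refund:
store
S2    3
S3    8
S4    1
S5    2
Name: refund, dtype: int64
Taking the value at position 1 gives 8.

8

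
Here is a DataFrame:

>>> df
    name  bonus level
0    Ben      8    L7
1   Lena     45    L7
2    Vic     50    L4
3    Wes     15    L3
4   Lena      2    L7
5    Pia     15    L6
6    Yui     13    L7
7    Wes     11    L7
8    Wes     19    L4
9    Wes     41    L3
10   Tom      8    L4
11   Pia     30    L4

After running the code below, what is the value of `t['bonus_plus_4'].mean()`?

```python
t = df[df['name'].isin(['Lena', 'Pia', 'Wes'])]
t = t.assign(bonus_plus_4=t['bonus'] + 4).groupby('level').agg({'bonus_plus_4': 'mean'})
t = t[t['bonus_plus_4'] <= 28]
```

21.1666666667

filter rows where name in ['Lena', 'Pia', 'Wes']:
    name  bonus level
1   Lena     45    L7
3    Wes     15    L3
4   Lena      2    L7
5    Pia     15    L6
7    Wes     11    L7
8    Wes     19    L4
9    Wes     41    L3
11   Pia     30    L4
add column bonus_plus_4 = t['bonus'] + 4:
    name  bonus level  bonus_plus_4
1   Lena     45    L7            49
3    Wes     15    L3            19
4   Lena      2    L7             6
5    Pia     15    L6            19
7    Wes     11    L7            15
8    Wes     19    L4            23
9    Wes     41    L3            45
11   Pia     30    L4            34
group by level, mean of bonus_plus_4:
       bonus_plus_4
level              
L3        32.000000
L4        28.500000
L6        19.000000
L7        23.333333
filter rows where bonus_plus_4 <= 28:
       bonus_plus_4
level              
L6        19.000000
L7        23.333333
The mean of column 'bonus_plus_4' is 21.1666666667.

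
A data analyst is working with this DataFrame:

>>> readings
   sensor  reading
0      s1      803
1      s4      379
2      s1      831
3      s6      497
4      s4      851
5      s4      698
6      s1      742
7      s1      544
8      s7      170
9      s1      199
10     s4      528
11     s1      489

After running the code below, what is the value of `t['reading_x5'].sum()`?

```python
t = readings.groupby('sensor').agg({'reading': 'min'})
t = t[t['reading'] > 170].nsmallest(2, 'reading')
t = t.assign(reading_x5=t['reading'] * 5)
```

group by sensor, min of reading:
        reading
sensor         
s1          199
s4          379
s6          497
s7          170
filter rows where reading > 170:
        reading
sensor         
s1          199
s4          379
s6          497
take 2 rows with smallest reading:
        reading
sensor         
s1          199
s4          379
add column reading_x5 = t['reading'] * 5:
        reading  reading_x5
sensor                     
s1          199         995
s4          379        1895

2890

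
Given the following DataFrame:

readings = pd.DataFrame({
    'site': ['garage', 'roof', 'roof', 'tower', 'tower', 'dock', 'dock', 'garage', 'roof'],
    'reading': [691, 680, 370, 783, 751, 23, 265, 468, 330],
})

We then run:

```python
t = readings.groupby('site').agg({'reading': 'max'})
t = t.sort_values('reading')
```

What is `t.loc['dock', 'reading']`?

group by site, max of reading:
        reading
site           
dock        265
garage      691
roof        680
tower       783
sort by reading:
        reading
site           
dock        265
roof        680
garage      691
tower       783
Hence 265.

265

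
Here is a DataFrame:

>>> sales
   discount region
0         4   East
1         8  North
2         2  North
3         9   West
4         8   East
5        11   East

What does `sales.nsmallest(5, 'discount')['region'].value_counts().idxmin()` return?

West

take 5 rows with smallest discount:
   discount region
2         2  North
0         4   East
1         8  North
4         8   East
3         9   West
value_counts of region:
region
North    2
East     2
West     1
Name: count, dtype: int64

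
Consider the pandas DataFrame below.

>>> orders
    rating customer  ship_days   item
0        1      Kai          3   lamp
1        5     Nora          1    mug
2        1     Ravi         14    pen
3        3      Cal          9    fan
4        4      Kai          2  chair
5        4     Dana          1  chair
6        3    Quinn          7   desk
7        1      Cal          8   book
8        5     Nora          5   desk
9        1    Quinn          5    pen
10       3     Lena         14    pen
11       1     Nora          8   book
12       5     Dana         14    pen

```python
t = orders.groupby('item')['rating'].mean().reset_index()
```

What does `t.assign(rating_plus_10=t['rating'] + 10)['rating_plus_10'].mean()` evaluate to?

12.9285714286

group by item, mean of rating:
item
book     1.0
chair    4.0
desk     4.0
fan      3.0
lamp     1.0
mug      5.0
pen      2.5
Name: rating, dtype: float64
reset_index():
    item  rating
0   book     1.0
1  chair     4.0
2   desk     4.0
3    fan     3.0
4   lamp     1.0
5    mug     5.0
6    pen     2.5
add column rating_plus_10 = t['rating'] + 10:
    item  rating  rating_plus_10
0   book     1.0            11.0
1  chair     4.0            14.0
2   desk     4.0            14.0
3    fan     3.0            13.0
4   lamp     1.0            11.0
5    mug     5.0            15.0
6    pen     2.5            12.5
Finally, mean of column 'rating_plus_10' = 12.9285714286.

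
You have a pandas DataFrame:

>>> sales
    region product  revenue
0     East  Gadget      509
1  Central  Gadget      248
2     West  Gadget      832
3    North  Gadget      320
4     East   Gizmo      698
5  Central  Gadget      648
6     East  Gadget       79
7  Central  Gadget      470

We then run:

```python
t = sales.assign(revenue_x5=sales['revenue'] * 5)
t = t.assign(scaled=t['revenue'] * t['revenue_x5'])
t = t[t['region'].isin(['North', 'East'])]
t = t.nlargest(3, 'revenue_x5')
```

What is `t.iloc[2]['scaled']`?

512000

add column revenue_x5 = sales['revenue'] * 5:
    region product  revenue  revenue_x5
0     East  Gadget      509        2545
1  Central  Gadget      248        1240
2     West  Gadget      832        4160
3    North  Gadget      320        1600
4     East   Gizmo      698        3490
5  Central  Gadget      648        3240
6     East  Gadget       79         395
7  Central  Gadget      470        2350
add column scaled = t['revenue'] * t['revenue_x5']:
    region product  revenue  revenue_x5   scaled
0     East  Gadget      509        2545  1295405
1  Central  Gadget      248        1240   307520
2     West  Gadget      832        4160  3461120
3    North  Gadget      320        1600   512000
4     East   Gizmo      698        3490  2436020
5  Central  Gadget      648        3240  2099520
6     East  Gadget       79         395    31205
7  Central  Gadget      470        2350  1104500
filter rows where region in ['North', 'East']:
  region product  revenue  revenue_x5   scaled
0   East  Gadget      509        2545  1295405
3  North  Gadget      320        1600   512000
4   East   Gizmo      698        3490  2436020
6   East  Gadget       79         395    31205
take 3 rows with largest revenue_x5:
  region product  revenue  revenue_x5   scaled
4   East   Gizmo      698        3490  2436020
0   East  Gadget      509        2545  1295405
3  North  Gadget      320        1600   512000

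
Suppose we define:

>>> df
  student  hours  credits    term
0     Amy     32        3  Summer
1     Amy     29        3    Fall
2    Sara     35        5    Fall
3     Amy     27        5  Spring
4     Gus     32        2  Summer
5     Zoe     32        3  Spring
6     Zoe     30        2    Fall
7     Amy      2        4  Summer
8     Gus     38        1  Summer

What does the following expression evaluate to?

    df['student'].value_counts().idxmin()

Sara

value_counts of student:
student
Amy     4
Gus     2
Zoe     2
Sara    1
Name: count, dtype: int64
label with the smallest value → Sara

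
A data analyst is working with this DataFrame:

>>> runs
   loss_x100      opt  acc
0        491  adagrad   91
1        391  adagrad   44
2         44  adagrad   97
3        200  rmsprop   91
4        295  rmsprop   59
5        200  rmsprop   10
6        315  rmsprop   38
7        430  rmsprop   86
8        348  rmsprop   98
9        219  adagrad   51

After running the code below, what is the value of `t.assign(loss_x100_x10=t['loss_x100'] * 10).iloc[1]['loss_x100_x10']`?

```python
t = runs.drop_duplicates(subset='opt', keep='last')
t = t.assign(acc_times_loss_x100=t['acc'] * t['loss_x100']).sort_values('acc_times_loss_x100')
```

3480

drop duplicate opt (keep=last):
   loss_x100      opt  acc
8        348  rmsprop   98
9        219  adagrad   51
add column acc_times_loss_x100 = t['acc'] * t['loss_x100']:
   loss_x100      opt  acc  acc_times_loss_x100
8        348  rmsprop   98                34104
9        219  adagrad   51                11169
sort by acc_times_loss_x100:
   loss_x100      opt  acc  acc_times_loss_x100
9        219  adagrad   51                11169
8        348  rmsprop   98                34104
add column loss_x100_x10 = t['loss_x100'] * 10:
   loss_x100      opt  acc  acc_times_loss_x100  loss_x100_x10
9        219  adagrad   51                11169           2190
8        348  rmsprop   98                34104           3480
Taking the value at position 1, column 'loss_x100_x10' gives 3480.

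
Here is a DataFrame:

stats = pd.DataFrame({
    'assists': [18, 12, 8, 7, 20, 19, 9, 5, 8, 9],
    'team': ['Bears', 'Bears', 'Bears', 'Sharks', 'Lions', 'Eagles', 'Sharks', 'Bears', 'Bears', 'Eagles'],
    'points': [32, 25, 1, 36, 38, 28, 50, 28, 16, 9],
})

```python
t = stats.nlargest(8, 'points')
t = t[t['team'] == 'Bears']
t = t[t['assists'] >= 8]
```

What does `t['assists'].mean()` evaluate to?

take 8 rows with largest points:
   assists    team  points
6        9  Sharks      50
4       20   Lions      38
3        7  Sharks      36
0       18   Bears      32
5       19  Eagles      28
7        5   Bears      28
1       12   Bears      25
8        8   Bears      16
filter rows where team == 'Bears':
   assists   team  points
0       18  Bears      32
7        5  Bears      28
1       12  Bears      25
8        8  Bears      16
filter rows where assists >= 8:
   assists   team  points
0       18  Bears      32
1       12  Bears      25
8        8  Bears      16

12.6666666667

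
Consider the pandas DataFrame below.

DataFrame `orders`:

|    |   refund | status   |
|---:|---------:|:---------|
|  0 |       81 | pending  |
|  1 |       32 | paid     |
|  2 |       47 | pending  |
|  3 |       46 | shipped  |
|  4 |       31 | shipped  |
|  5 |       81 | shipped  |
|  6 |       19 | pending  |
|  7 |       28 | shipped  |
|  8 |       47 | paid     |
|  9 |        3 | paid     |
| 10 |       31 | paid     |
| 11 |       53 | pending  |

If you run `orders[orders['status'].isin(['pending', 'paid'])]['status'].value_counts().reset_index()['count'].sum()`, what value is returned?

filter rows where status in ['pending', 'paid']:
    refund   status
0       81  pending
1       32     paid
2       47  pending
6       19  pending
8       47     paid
9        3     paid
10      31     paid
11      53  pending
value_counts of status:
status
pending    4
paid       4
Name: count, dtype: int64
reset_index():
    status  count
0  pending      4
1     paid      4
The sum of column 'count' is 8.

8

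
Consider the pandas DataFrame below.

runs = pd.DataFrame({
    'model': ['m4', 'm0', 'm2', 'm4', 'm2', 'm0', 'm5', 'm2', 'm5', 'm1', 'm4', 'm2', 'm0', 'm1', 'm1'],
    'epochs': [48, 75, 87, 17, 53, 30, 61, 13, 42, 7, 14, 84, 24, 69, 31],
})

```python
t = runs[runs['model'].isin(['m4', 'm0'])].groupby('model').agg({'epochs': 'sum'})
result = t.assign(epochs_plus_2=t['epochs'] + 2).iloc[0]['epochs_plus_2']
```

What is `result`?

filter rows where model in ['m4', 'm0']:
   model  epochs
0     m4      48
1     m0      75
3     m4      17
5     m0      30
10    m4      14
12    m0      24
group by model, sum of epochs:
       epochs
model        
m0        129
m4         79
add column epochs_plus_2 = t['epochs'] + 2:
       epochs  epochs_plus_2
model                       
m0        129            131
m4         79             81
So iloc[0]['epochs_plus_2'] = 131.

131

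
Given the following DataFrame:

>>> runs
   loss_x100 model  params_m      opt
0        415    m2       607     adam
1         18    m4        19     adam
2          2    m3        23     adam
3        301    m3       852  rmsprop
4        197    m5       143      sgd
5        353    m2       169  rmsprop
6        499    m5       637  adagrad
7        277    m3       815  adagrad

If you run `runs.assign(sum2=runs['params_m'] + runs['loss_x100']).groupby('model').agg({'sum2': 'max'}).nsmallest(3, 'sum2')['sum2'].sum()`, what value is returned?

2195

add column sum2 = runs['params_m'] + runs['loss_x100']:
   loss_x100 model  params_m      opt  sum2
0        415    m2       607     adam  1022
1         18    m4        19     adam    37
2          2    m3        23     adam    25
3        301    m3       852  rmsprop  1153
4        197    m5       143      sgd   340
5        353    m2       169  rmsprop   522
6        499    m5       637  adagrad  1136
7        277    m3       815  adagrad  1092
group by model, max of sum2:
       sum2
model      
m2     1022
m3     1153
m4       37
m5     1136
take 3 rows with smallest sum2:
       sum2
model      
m4       37
m2     1022
m5     1136
Taking the sum of column 'sum2' gives 2195.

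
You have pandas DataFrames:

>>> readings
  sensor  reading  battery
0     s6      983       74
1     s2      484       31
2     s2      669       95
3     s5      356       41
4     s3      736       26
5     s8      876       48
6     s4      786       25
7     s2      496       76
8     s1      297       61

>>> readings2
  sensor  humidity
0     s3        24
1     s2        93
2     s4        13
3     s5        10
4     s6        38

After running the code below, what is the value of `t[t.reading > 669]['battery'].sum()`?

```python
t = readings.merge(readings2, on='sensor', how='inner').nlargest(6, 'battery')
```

merge on 'sensor' (how='inner') → 7 rows:
  sensor  reading  battery  humidity
0     s6      983       74        38
1     s2      484       31        93
2     s2      669       95        93
3     s5      356       41        10
4     s3      736       26        24
5     s4      786       25        13
6     s2      496       76        93
take 6 rows with largest battery:
  sensor  reading  battery  humidity
2     s2      669       95        93
6     s2      496       76        93
0     s6      983       74        38
3     s5      356       41        10
1     s2      484       31        93
4     s3      736       26        24
filter rows where reading > 669:
  sensor  reading  battery  humidity
0     s6      983       74        38
4     s3      736       26        24
So sum() = 100.

100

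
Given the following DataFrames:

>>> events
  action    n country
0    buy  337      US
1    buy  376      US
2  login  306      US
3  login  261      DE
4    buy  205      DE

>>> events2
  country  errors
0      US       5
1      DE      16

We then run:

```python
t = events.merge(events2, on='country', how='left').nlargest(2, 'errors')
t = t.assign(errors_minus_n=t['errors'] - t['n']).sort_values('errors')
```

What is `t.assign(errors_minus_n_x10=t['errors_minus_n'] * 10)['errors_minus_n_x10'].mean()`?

merge on 'country' (how='left') → 5 rows:
  action    n country  errors
0    buy  337      US       5
1    buy  376      US       5
2  login  306      US       5
3  login  261      DE      16
4    buy  205      DE      16
take 2 rows with largest errors:
  action    n country  errors
3  login  261      DE      16
4    buy  205      DE      16
add column errors_minus_n = t['errors'] - t['n']:
  action    n country  errors  errors_minus_n
3  login  261      DE      16            -245
4    buy  205      DE      16            -189
sort by errors:
  action    n country  errors  errors_minus_n
3  login  261      DE      16            -245
4    buy  205      DE      16            -189
add column errors_minus_n_x10 = t['errors_minus_n'] * 10:
  action    n country  errors  errors_minus_n  errors_minus_n_x10
3  login  261      DE      16            -245               -2450
4    buy  205      DE      16            -189               -1890
So mean() = -2170.0.

-2170.0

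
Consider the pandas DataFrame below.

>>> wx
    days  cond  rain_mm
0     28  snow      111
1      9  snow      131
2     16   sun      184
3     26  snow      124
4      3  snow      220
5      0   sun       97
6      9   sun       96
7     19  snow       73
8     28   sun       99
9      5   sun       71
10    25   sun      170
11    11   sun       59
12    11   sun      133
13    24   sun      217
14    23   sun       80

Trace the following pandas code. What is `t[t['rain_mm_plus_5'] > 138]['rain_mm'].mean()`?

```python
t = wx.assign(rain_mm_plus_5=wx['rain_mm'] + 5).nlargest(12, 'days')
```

add column rain_mm_plus_5 = wx['rain_mm'] + 5:
    days  cond  rain_mm  rain_mm_plus_5
0     28  snow      111             116
1      9  snow      131             136
2     16   sun      184             189
3     26  snow      124             129
4      3  snow      220             225
5      0   sun       97             102
6      9   sun       96             101
7     19  snow       73              78
8     28   sun       99             104
9      5   sun       71              76
10    25   sun      170             175
11    11   sun       59              64
12    11   sun      133             138
13    24   sun      217             222
14    23   sun       80              85
take 12 rows with largest days:
    days  cond  rain_mm  rain_mm_plus_5
0     28  snow      111             116
8     28   sun       99             104
3     26  snow      124             129
10    25   sun      170             175
13    24   sun      217             222
14    23   sun       80              85
7     19  snow       73              78
2     16   sun      184             189
11    11   sun       59              64
12    11   sun      133             138
1      9  snow      131             136
6      9   sun       96             101
filter rows where rain_mm_plus_5 > 138:
    days cond  rain_mm  rain_mm_plus_5
10    25  sun      170             175
13    24  sun      217             222
2     16  sun      184             189
Taking the mean of column 'rain_mm' gives 190.333333333.

190.333333333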